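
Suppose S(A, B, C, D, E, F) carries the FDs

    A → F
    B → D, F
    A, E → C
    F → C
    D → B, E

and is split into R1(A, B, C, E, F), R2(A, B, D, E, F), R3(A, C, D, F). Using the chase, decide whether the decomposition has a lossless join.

Chase test. Columns are A, B, C, D, E, F; row i has aⱼ where attribute j ∈ Ri, else bᵢⱼ.
Initial tableau (one row per fragment):
  row 1: a1 a2 a3 b14 a5 a6
  row 2: a1 a2 b23 a4 a5 a6
  row 3: a1 b32 a3 a4 b35 a6
Rows 1 and 2 agree on B; apply B→D, F and equate their D, F entries.
Rows 1 and 2 agree on A, E; apply A, E→C and equate their C entries.
Rows 1 and 3 agree on D; apply D→B, E and equate their B, E entries.
Row 1 is now all distinguished symbols — the join is lossless.

Yes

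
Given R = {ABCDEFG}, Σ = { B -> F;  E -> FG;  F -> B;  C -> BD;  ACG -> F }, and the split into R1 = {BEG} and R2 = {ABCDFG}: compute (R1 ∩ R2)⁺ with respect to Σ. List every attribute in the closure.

BFG

R1 ∩ R2 = {BG}.
B → F applies, adding F
Closure: {BFG}.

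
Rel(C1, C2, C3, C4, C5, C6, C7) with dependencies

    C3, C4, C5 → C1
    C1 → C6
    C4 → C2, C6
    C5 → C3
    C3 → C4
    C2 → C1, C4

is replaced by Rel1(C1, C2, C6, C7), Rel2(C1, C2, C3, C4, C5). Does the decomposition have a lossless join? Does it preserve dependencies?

lossy but dependency-preserving

Lossless test: (C1, C2)⁺ = {C1, C2, C4, C6}, which is a superkey of neither fragment — lossy.
Dependency preservation: C4 → C2, C6 is not contained in any single fragment, but the restricted closure of its left-hand side across the fragments still reaches the right-hand side; the remaining FDs each lie inside some fragment. All dependencies are preserved.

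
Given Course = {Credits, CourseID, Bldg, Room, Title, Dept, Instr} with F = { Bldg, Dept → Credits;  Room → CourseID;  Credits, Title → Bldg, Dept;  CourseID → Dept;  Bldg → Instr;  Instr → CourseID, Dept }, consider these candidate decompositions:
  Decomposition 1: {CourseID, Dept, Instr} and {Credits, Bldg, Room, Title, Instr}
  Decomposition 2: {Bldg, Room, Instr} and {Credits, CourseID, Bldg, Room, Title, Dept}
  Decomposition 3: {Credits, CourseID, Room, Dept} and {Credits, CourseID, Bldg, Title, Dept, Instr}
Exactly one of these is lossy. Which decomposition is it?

Decomposition 3

Decomposition 1: common = {Instr}, closure = {CourseID, Dept, Instr} → lossless.
Decomposition 2: common = {Bldg, Room}, closure = {Credits, CourseID, Bldg, Room, Dept, Instr} → lossless.
Decomposition 3: common = {Credits, CourseID, Dept}, closure = {Credits, CourseID, Dept} → lossy.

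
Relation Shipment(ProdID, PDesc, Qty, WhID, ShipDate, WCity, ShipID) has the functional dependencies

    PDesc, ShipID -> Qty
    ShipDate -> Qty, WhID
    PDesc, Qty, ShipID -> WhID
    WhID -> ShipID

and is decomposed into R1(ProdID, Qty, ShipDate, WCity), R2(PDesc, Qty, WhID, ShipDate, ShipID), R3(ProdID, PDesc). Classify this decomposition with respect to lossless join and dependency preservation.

Lossless test (chase): Rows 1 and 2 agree on ShipDate; apply ShipDate→Qty, WhID and equate their Qty, WhID entries. Rows 1 and 2 agree on WhID; apply WhID→ShipID and equate their ShipID entries. No row becomes fully distinguished — the join is lossy.
Dependency preservation: every FD's attributes lie within a single fragment, so each can be enforced locally — preserved.

lossy but dependency-preserving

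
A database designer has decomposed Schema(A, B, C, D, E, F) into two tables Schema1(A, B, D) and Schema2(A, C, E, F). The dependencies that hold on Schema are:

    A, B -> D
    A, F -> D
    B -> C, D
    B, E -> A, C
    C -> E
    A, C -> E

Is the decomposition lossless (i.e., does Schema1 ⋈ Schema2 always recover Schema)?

Common attributes: Schema1 ∩ Schema2 = {A}.
No dependency enlarges {A}, so (A)⁺ = {A}.
The closure contains neither all of Schema1 = {A, B, D} nor all of Schema2 = {A, C, E, F}, so the common attributes are not a superkey of either fragment. The join is lossy.

No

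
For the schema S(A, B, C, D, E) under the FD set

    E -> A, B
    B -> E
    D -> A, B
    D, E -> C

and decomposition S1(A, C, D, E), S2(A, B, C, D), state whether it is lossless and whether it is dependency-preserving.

lossless but not dependency-preserving

Lossless test: (A, C, D)⁺ = {A, B, C, D, E}, which contains all of one fragment — lossless.
Dependency preservation: the restricted closure of {E} across the fragments never reaches {A, B}, so E → A, B cannot be enforced without a join — not preserved.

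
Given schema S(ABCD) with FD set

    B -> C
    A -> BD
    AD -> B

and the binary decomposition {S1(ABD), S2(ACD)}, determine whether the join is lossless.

Yes

Common attributes: S1 ∩ S2 = {AD}.
Closure of {AD}: A → BD applies, adding B; B → C applies, adding C. So (AD)⁺ = {ABCD}.
This closure contains every attribute of S1, so S1 ∩ S2 → S1. The join is lossless.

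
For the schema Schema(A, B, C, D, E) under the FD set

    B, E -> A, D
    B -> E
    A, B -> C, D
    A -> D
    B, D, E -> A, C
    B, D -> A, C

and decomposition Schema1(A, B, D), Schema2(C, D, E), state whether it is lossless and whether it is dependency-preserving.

lossy and not dependency-preserving

Lossless test: (D)⁺ = {D}, which is a superkey of neither fragment — lossy.
Dependency preservation: the restricted closure of {B} across the fragments never reaches {E}, so B → E cannot be enforced without a join — not preserved.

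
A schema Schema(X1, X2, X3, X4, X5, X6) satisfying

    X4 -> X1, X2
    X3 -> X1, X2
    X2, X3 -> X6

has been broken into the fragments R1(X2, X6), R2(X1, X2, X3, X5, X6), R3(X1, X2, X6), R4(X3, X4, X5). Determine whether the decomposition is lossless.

Yes

Chase test. Columns are X1, X2, X3, X4, X5, X6; row i has aⱼ where attribute j ∈ Ri, else bᵢⱼ.
Initial tableau (one row per fragment):
  row 1: b11 a2 b13 b14 b15 a6
  row 2: a1 a2 a3 b24 a5 a6
  row 3: a1 a2 b33 b34 b35 a6
  row 4: b41 b42 a3 a4 a5 b46
Rows 2 and 4 agree on X3; apply X3→X1, X2 and equate their X1, X2 entries.
Rows 2 and 4 agree on X2, X3; apply X2, X3→X6 and equate their X6 entries.
Row 4 is now all distinguished symbols — the join is lossless.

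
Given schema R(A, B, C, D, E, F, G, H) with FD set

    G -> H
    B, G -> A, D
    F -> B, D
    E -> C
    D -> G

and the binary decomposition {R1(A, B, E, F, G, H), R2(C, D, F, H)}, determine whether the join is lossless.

Common attributes: R1 ∩ R2 = {F, H}.
Closure of {F, H}: F → B, D applies, adding B, D; D → G applies, adding G; B, G → A, D applies, adding A. So (F, H)⁺ = {A, B, D, F, G, H}.
The closure contains neither all of R1 = {A, B, E, F, G, H} nor all of R2 = {C, D, F, H}, so the common attributes are not a superkey of either fragment. The join is lossy.

No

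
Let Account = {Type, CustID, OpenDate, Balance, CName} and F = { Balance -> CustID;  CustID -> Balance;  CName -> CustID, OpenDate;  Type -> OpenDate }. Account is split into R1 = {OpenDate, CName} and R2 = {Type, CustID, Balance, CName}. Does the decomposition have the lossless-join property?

Yes

Common attributes: R1 ∩ R2 = {CName}.
Closure of {CName}: CName → CustID, OpenDate applies, adding CustID, OpenDate; CustID → Balance applies, adding Balance. So (CName)⁺ = {CustID, OpenDate, Balance, CName}.
This closure contains every attribute of R1, so R1 ∩ R2 → R1. The join is lossless.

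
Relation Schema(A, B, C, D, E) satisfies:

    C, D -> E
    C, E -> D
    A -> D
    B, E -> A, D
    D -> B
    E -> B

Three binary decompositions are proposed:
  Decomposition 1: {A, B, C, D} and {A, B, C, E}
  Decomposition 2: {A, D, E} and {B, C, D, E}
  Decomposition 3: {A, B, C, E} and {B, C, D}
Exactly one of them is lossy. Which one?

Decomposition 3

Decomposition 1: common = {A, B, C}, closure = {A, B, C, D, E} → lossless.
Decomposition 2: common = {D, E}, closure = {A, B, D, E} → lossless.
Decomposition 3: common = {B, C}, closure = {B, C} → lossy.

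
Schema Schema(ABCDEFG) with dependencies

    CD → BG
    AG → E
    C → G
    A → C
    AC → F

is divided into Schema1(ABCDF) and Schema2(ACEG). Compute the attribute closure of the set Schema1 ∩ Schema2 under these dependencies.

ACEFG

Schema1 ∩ Schema2 = {AC}.
C → G applies, adding G
AC → F applies, adding F
AG → E applies, adding E
Closure: {ACEFG}.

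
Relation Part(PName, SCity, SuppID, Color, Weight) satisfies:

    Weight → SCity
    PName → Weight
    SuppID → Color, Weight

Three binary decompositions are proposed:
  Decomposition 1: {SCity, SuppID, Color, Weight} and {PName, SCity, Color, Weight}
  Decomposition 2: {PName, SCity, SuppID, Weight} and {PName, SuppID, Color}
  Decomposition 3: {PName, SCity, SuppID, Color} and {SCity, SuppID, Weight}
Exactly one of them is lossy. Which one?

Decomposition 1: common = {SCity, Color, Weight}, closure = {SCity, Color, Weight} → lossy.
Decomposition 2: common = {PName, SuppID}, closure = {PName, SCity, SuppID, Color, Weight} → lossless.
Decomposition 3: common = {SCity, SuppID}, closure = {SCity, SuppID, Color, Weight} → lossless.

Decomposition 1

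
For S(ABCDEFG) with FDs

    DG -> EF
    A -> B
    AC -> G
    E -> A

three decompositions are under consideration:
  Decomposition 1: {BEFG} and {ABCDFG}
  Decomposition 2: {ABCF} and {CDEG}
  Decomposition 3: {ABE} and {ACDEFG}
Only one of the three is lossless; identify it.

Decomposition 3

Decomposition 1: common = {BFG}, closure = {BFG} → lossy.
Decomposition 2: common = {C}, closure = {C} → lossy.
Decomposition 3: common = {AE}, closure = {ABE} → lossless.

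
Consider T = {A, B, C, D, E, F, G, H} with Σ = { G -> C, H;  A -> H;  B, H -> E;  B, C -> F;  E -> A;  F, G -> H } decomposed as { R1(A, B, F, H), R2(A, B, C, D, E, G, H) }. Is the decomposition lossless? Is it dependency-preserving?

lossy and not dependency-preserving

Lossless test: (A, B, H)⁺ = {A, B, E, H}, which is a superkey of neither fragment — lossy.
Dependency preservation: the restricted closure of {B, C} across the fragments never reaches {F}, so B, C → F cannot be enforced without a join — not preserved.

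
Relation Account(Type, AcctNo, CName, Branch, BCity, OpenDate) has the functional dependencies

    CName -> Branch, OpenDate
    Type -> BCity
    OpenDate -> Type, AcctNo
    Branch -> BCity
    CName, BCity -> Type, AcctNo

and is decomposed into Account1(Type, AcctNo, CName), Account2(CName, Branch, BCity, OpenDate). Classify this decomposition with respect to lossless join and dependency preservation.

lossless but not dependency-preserving

Lossless test: (CName)⁺ = {Type, AcctNo, CName, Branch, BCity, OpenDate}, which contains all of one fragment — lossless.
Dependency preservation: the restricted closure of {Type} across the fragments never reaches {BCity}, so Type → BCity cannot be enforced without a join — not preserved.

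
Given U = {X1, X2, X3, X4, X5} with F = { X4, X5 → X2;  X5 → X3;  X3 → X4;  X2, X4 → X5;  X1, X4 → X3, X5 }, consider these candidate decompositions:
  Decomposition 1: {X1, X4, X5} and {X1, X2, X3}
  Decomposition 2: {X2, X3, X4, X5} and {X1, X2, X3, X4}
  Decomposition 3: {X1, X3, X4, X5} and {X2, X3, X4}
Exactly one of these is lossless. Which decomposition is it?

Decomposition 1: common = {X1}, closure = {X1} → lossy.
Decomposition 2: common = {X2, X3, X4}, closure = {X2, X3, X4, X5} → lossless.
Decomposition 3: common = {X3, X4}, closure = {X3, X4} → lossy.

Decomposition 2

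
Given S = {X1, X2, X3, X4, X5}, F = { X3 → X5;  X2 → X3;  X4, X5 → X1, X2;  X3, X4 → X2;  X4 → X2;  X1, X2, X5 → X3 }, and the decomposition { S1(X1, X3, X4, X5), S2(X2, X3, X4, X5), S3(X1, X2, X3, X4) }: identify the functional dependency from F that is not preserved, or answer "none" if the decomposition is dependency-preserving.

none

X3 → X5 lies within S1.
X2 → X3 lies within S2.
X4, X5 → X1, X2: restricted closure across fragments reaches X1, X2.
X3, X4 → X2 lies within S2.
X4 → X2 lies within S2.
X1, X2, X5 → X3: restricted closure across fragments reaches X3.
Every dependency is enforceable on the fragments, so the decomposition is dependency-preserving.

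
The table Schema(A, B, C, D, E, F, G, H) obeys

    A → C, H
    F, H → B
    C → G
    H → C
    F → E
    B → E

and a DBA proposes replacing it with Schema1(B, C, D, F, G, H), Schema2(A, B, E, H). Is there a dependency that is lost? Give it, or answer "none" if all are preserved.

F → E

Check F → E: no single fragment contains all of {E, F}, and the restricted closure of {F} across the fragments never reaches {E}.
A → C, H is preserved.
F, H → B is preserved.
C → G is preserved.
H → C is preserved.
B → E is preserved.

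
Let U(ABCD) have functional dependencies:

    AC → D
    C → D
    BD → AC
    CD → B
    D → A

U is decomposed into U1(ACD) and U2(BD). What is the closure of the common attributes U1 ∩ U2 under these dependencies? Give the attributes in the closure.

AD

U1 ∩ U2 = {D}.
D → A applies, adding A
Closure: {AD}.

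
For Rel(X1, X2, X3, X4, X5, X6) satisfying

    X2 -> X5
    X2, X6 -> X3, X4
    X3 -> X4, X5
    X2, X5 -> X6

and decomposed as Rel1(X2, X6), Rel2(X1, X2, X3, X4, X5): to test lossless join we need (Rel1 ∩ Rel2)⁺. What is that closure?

X2, X3, X4, X5, X6

Rel1 ∩ Rel2 = {X2}.
X2 → X5 applies, adding X5
X2, X5 → X6 applies, adding X6
X2, X6 → X3, X4 applies, adding X3, X4
Closure: {X2, X3, X4, X5, X6}.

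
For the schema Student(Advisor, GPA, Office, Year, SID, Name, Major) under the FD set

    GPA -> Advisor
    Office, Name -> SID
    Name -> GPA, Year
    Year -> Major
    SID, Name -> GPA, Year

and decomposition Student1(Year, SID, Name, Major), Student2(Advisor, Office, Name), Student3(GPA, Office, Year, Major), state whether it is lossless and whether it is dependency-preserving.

Lossless test (chase): Rows 1 and 2 agree on Name; apply Name→GPA, Year and equate their GPA, Year entries. Rows 1 and 2 agree on Year; apply Year→Major and equate their Major entries. Rows 1 and 2 agree on GPA; apply GPA→Advisor and equate their Advisor entries. No row becomes fully distinguished — the join is lossy.
Dependency preservation: the restricted closure of {GPA} across the fragments never reaches {Advisor}, so GPA → Advisor cannot be enforced without a join — not preserved.

lossy and not dependency-preserving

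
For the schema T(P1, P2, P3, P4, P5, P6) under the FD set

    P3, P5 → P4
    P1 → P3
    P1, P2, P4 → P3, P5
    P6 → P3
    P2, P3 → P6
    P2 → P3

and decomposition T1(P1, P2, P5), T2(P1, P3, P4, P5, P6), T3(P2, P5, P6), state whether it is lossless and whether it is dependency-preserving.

Lossless test (chase): Rows 1 and 2 agree on P1; apply P1→P3 and equate their P3 entries. Rows 2 and 3 agree on P6; apply P6→P3 and equate their P3 entries. Rows 1 and 3 agree on P2, P3; apply P2, P3→P6 and equate their P6 entries. Rows 1 and 2 agree on P3, P5; apply P3, P5→P4 and equate their P4 entries. Rows 1 and 3 agree on P3, P5; apply P3, P5→P4 and equate their P4 entries. Row 1 is now all distinguished symbols — the join is lossless.
Dependency preservation: the restricted closure of {P1, P2, P4} across the fragments never reaches {P3, P5}, so P1, P2, P4 → P3, P5 cannot be enforced without a join — not preserved.

lossless but not dependency-preserving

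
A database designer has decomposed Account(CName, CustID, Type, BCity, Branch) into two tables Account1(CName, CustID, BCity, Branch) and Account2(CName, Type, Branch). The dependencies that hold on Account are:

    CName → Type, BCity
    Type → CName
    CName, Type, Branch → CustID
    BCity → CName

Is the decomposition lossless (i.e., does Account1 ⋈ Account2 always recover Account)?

Yes

Common attributes: Account1 ∩ Account2 = {CName, Branch}.
Closure of {CName, Branch}: CName → Type, BCity applies, adding Type, BCity; CName, Type, Branch → CustID applies, adding CustID. So (CName, Branch)⁺ = {CName, CustID, Type, BCity, Branch}.
This closure contains every attribute of Account1, so Account1 ∩ Account2 → Account1. The join is lossless.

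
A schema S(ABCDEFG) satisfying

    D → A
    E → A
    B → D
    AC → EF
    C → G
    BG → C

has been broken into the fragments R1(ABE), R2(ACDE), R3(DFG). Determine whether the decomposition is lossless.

No

Chase test. Columns are ABCDEFG; row i has aⱼ where attribute j ∈ Ri, else bᵢⱼ.
Initial tableau (one row per fragment):
  row 1: a1 a2 b13 b14 a5 b16 b17
  row 2: a1 b22 a3 a4 a5 b26 b27
  row 3: b31 b32 b33 a4 b35 a6 a7
Rows 2 and 3 agree on D; apply D→A and equate their A entries.
No row becomes fully distinguished — the join is lossy.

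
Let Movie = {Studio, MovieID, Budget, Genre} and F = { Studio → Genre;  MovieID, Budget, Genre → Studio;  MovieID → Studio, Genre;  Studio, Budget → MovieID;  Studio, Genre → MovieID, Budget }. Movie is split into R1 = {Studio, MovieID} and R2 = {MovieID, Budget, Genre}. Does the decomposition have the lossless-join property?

Yes

Common attributes: R1 ∩ R2 = {MovieID}.
Closure of {MovieID}: MovieID → Studio, Genre applies, adding Studio, Genre; Studio, Genre → MovieID, Budget applies, adding Budget. So (MovieID)⁺ = {Studio, MovieID, Budget, Genre}.
This closure contains every attribute of R1, so R1 ∩ R2 → R1. The join is lossless.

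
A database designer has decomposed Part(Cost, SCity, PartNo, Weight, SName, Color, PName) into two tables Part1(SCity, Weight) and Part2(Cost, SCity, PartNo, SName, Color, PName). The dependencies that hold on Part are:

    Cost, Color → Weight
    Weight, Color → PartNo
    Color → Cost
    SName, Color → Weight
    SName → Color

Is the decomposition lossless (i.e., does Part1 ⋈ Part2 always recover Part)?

No

Common attributes: Part1 ∩ Part2 = {SCity}.
No dependency enlarges {SCity}, so (SCity)⁺ = {SCity}.
The closure contains neither all of Part1 = {SCity, Weight} nor all of Part2 = {Cost, SCity, PartNo, SName, Color, PName}, so the common attributes are not a superkey of either fragment. The join is lossy.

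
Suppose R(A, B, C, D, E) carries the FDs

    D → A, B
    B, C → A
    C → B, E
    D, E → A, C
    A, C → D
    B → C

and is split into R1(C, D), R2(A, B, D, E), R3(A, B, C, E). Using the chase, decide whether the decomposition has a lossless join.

Yes

Chase test. Columns are A, B, C, D, E; row i has aⱼ where attribute j ∈ Ri, else bᵢⱼ.
Initial tableau (one row per fragment):
  row 1: b11 b12 a3 a4 b15
  row 2: a1 a2 b23 a4 a5
  row 3: a1 a2 a3 b34 a5
Rows 1 and 2 agree on D; apply D→A, B and equate their A, B entries.
Rows 1 and 3 agree on C; apply C→B, E and equate their B, E entries.
Rows 1 and 2 agree on D, E; apply D, E→A, C and equate their A, C entries.
Rows 1 and 3 agree on A, C; apply A, C→D and equate their D entries.
Row 1 is now all distinguished symbols — the join is lossless.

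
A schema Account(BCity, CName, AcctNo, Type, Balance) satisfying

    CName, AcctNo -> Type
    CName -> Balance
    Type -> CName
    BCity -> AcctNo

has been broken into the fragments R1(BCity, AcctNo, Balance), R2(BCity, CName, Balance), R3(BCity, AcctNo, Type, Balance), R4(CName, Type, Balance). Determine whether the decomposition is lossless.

Chase test. Columns are BCity, CName, AcctNo, Type, Balance; row i has aⱼ where attribute j ∈ Ri, else bᵢⱼ.
Initial tableau (one row per fragment):
  row 1: a1 b12 a3 b14 a5
  row 2: a1 a2 b23 b24 a5
  row 3: a1 b32 a3 a4 a5
  row 4: b41 a2 b43 a4 a5
Rows 3 and 4 agree on Type; apply Type→CName and equate their CName entries.
Rows 1 and 2 agree on BCity; apply BCity→AcctNo and equate their AcctNo entries.
Rows 2 and 3 agree on CName, AcctNo; apply CName, AcctNo→Type and equate their Type entries.
Row 2 is now all distinguished symbols — the join is lossless.

Yes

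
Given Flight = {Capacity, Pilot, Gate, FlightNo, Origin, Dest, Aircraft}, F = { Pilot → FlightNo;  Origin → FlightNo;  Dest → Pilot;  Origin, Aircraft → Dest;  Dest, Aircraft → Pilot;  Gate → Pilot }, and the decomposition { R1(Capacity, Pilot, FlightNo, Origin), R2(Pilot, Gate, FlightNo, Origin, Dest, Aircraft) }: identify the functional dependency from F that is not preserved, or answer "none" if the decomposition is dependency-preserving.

none

Pilot → FlightNo lies within R1.
Origin → FlightNo lies within R1.
Dest → Pilot lies within R2.
Origin, Aircraft → Dest lies within R2.
Dest, Aircraft → Pilot lies within R2.
Gate → Pilot lies within R2.
Every dependency is enforceable on the fragments, so the decomposition is dependency-preserving.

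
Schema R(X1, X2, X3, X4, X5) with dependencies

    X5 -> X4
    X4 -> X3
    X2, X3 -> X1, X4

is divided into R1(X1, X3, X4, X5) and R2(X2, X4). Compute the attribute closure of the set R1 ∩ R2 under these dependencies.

X3, X4

R1 ∩ R2 = {X4}.
X4 → X3 applies, adding X3
Closure: {X3, X4}.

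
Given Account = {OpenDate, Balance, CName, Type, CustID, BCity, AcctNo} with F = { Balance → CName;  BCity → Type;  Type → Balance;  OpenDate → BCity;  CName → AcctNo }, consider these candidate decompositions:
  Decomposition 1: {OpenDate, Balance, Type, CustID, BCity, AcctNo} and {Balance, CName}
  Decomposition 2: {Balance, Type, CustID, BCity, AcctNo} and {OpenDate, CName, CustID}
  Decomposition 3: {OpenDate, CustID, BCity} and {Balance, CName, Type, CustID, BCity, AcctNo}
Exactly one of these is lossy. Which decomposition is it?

Decomposition 2

Decomposition 1: common = {Balance}, closure = {Balance, CName, AcctNo} → lossless.
Decomposition 2: common = {CustID}, closure = {CustID} → lossy.
Decomposition 3: common = {CustID, BCity}, closure = {Balance, CName, Type, CustID, BCity, AcctNo} → lossless.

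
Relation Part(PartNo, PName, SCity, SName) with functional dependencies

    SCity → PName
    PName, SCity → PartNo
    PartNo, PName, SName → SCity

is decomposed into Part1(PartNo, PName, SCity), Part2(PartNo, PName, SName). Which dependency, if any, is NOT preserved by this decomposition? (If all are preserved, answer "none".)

Check PartNo, PName, SName → SCity: no single fragment contains all of {PartNo, PName, SCity, SName}, and the restricted closure of {PartNo, PName, SName} across the fragments never reaches {SCity}.
SCity → PName is preserved.
PName, SCity → PartNo is preserved.

PartNo, PName, SName → SCity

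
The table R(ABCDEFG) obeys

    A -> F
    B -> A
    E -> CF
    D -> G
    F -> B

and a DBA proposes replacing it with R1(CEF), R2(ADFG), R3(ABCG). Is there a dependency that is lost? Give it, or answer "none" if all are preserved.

none

A → F lies within R2.
B → A lies within R3.
E → CF lies within R1.
D → G lies within R2.
F → B: restricted closure across fragments reaches B.
Every dependency is enforceable on the fragments, so the decomposition is dependency-preserving.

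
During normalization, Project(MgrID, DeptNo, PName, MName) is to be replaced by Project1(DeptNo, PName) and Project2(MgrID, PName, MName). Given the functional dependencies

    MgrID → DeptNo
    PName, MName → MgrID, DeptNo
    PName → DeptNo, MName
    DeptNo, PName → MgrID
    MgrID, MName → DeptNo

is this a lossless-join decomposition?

Yes

Common attributes: Project1 ∩ Project2 = {PName}.
Closure of {PName}: PName → DeptNo, MName applies, adding DeptNo, MName; DeptNo, PName → MgrID applies, adding MgrID. So (PName)⁺ = {MgrID, DeptNo, PName, MName}.
This closure contains every attribute of Project1, so Project1 ∩ Project2 → Project1. The join is lossless.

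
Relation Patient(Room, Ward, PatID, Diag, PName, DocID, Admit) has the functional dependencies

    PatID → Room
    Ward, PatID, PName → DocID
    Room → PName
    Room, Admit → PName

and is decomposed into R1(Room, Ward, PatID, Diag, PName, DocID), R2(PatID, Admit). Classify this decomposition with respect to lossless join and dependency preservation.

Lossless test: (PatID)⁺ = {Room, PatID, PName}, which is a superkey of neither fragment — lossy.
Dependency preservation: Room, Admit → PName is not contained in any single fragment, but the restricted closure of its left-hand side across the fragments still reaches the right-hand side; the remaining FDs each lie inside some fragment. All dependencies are preserved.

lossy but dependency-preserving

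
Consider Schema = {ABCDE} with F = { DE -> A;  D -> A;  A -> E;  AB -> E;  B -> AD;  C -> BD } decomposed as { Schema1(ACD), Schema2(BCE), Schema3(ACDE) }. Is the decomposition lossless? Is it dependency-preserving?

lossless but not dependency-preserving

Lossless test (chase): Rows 1 and 3 agree on A; apply A→E and equate their E entries. Rows 1 and 2 agree on C; apply C→BD and equate their BD entries. Rows 1 and 3 agree on C; apply C→BD and equate their BD entries. Rows 1 and 2 agree on DE; apply DE→A and equate their A entries. Row 1 is now all distinguished symbols — the join is lossless.
Dependency preservation: the restricted closure of {B} across the fragments never reaches {AD}, so B → AD cannot be enforced without a join — not preserved.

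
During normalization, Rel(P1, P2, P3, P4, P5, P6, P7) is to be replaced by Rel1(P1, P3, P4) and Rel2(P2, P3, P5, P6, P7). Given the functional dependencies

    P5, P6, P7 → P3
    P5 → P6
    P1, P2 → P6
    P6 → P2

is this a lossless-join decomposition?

No

Common attributes: Rel1 ∩ Rel2 = {P3}.
No dependency enlarges {P3}, so (P3)⁺ = {P3}.
The closure contains neither all of Rel1 = {P1, P3, P4} nor all of Rel2 = {P2, P3, P5, P6, P7}, so the common attributes are not a superkey of either fragment. The join is lossy.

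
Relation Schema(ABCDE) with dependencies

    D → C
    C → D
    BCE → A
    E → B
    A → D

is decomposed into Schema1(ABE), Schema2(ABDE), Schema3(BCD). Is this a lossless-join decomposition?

Yes

Chase test. Columns are ABCDE; row i has aⱼ where attribute j ∈ Schemai, else bᵢⱼ.
Initial tableau (one row per fragment):
  row 1: a1 a2 b13 b14 a5
  row 2: a1 a2 b23 a4 a5
  row 3: b31 a2 a3 a4 b35
Rows 2 and 3 agree on D; apply D→C and equate their C entries.
Rows 1 and 2 agree on A; apply A→D and equate their D entries.
Rows 1 and 2 agree on D; apply D→C and equate their C entries.
Row 1 is now all distinguished symbols — the join is lossless.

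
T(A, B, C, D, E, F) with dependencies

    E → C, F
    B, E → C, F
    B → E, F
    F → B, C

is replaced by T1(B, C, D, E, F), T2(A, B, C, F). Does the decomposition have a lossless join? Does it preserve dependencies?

lossy but dependency-preserving

Lossless test: (B, C, F)⁺ = {B, C, E, F}, which is a superkey of neither fragment — lossy.
Dependency preservation: every FD's attributes lie within a single fragment, so each can be enforced locally — preserved.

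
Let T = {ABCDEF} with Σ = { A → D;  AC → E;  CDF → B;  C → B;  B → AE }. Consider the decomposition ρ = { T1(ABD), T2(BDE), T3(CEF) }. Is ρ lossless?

Chase test. Columns are ABCDEF; row i has aⱼ where attribute j ∈ Ti, else bᵢⱼ.
Initial tableau (one row per fragment):
  row 1: a1 a2 b13 a4 b15 b16
  row 2: b21 a2 b23 a4 a5 b26
  row 3: b31 b32 a3 b34 a5 a6
Rows 1 and 2 agree on B; apply B→AE and equate their AE entries.
No row becomes fully distinguished — the join is lossy.

No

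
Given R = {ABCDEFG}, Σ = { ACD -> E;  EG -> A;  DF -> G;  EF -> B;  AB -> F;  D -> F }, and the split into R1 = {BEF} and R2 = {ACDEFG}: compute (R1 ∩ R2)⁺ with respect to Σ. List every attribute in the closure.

BEF

R1 ∩ R2 = {EF}.
EF → B applies, adding B
Closure: {BEF}.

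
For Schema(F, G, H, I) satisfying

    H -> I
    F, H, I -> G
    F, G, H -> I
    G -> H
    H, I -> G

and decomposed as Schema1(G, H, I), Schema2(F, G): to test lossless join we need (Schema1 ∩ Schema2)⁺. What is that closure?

G, H, I

Schema1 ∩ Schema2 = {G}.
G → H applies, adding H
H → I applies, adding I
Closure: {G, H, I}.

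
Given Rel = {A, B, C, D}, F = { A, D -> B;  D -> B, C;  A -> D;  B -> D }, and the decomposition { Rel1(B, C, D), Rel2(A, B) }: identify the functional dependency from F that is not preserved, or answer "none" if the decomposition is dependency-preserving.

A, D → B: restricted closure across fragments reaches B.
D → B, C lies within Rel1.
A → D: restricted closure across fragments reaches D.
B → D lies within Rel1.
Every dependency is enforceable on the fragments, so the decomposition is dependency-preserving.

none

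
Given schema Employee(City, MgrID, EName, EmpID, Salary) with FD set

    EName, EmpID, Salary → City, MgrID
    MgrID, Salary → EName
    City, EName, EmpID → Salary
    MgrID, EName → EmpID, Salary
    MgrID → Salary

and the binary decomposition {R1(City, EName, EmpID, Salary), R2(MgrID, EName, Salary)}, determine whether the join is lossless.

No

Common attributes: R1 ∩ R2 = {EName, Salary}.
No dependency enlarges {EName, Salary}, so (EName, Salary)⁺ = {EName, Salary}.
The closure contains neither all of R1 = {City, EName, EmpID, Salary} nor all of R2 = {MgrID, EName, Salary}, so the common attributes are not a superkey of either fragment. The join is lossy.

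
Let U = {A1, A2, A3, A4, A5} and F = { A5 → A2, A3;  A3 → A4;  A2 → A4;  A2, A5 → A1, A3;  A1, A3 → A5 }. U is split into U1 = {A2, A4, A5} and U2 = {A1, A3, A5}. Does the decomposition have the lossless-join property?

Yes

Common attributes: U1 ∩ U2 = {A5}.
Closure of {A5}: A5 → A2, A3 applies, adding A2, A3; A3 → A4 applies, adding A4; A2, A5 → A1, A3 applies, adding A1. So (A5)⁺ = {A1, A2, A3, A4, A5}.
This closure contains every attribute of U1, so U1 ∩ U2 → U1. The join is lossless.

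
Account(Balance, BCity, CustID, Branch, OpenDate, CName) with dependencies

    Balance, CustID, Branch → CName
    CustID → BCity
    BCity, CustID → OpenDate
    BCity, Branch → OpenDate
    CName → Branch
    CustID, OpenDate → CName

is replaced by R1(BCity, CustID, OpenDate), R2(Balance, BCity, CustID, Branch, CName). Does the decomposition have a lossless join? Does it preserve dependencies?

Lossless test: (BCity, CustID)⁺ = {BCity, CustID, Branch, OpenDate, CName}, which contains all of one fragment — lossless.
Dependency preservation: the restricted closure of {BCity, Branch} across the fragments never reaches {OpenDate}, so BCity, Branch → OpenDate cannot be enforced without a join — not preserved.

lossless but not dependency-preserving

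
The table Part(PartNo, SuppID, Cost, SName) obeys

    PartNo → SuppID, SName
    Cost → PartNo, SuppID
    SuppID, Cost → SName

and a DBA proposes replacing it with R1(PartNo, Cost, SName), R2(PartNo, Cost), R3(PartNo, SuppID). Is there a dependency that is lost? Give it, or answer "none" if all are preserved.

none

PartNo → SuppID, SName: restricted closure across fragments reaches SuppID, SName.
Cost → PartNo, SuppID: restricted closure across fragments reaches PartNo, SuppID.
SuppID, Cost → SName: restricted closure across fragments reaches SName.
Every dependency is enforceable on the fragments, so the decomposition is dependency-preserving.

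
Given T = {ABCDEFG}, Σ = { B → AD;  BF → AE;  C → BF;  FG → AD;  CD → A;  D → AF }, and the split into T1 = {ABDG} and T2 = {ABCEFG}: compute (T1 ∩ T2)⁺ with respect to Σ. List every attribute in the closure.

T1 ∩ T2 = {ABG}.
B → AD applies, adding D
D → AF applies, adding F
BF → AE applies, adding E
Closure: {ABDEFG}.

ABDEFG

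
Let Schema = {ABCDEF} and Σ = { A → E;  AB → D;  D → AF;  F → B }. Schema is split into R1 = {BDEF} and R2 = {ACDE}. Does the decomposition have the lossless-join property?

Common attributes: R1 ∩ R2 = {DE}.
Closure of {DE}: D → AF applies, adding AF; F → B applies, adding B. So (DE)⁺ = {ABDEF}.
This closure contains every attribute of R1, so R1 ∩ R2 → R1. The join is lossless.

Yes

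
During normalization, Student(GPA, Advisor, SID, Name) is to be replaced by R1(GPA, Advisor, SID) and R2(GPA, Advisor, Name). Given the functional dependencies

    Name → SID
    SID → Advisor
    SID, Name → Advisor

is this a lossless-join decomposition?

No

Common attributes: R1 ∩ R2 = {GPA, Advisor}.
No dependency enlarges {GPA, Advisor}, so (GPA, Advisor)⁺ = {GPA, Advisor}.
The closure contains neither all of R1 = {GPA, Advisor, SID} nor all of R2 = {GPA, Advisor, Name}, so the common attributes are not a superkey of either fragment. The join is lossy.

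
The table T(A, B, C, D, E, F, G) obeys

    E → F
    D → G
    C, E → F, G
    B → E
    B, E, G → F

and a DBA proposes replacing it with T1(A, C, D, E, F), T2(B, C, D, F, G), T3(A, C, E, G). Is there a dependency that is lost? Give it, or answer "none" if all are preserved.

B → E

Check B → E: no single fragment contains all of {B, E}, and the restricted closure of {B} across the fragments never reaches {E}.
E → F is preserved.
D → G is preserved.
C, E → F, G is preserved.
B, E, G → F is preserved.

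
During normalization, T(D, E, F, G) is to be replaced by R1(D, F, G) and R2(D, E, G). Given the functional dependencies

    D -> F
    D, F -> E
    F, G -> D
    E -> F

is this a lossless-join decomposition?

Yes

Common attributes: R1 ∩ R2 = {D, G}.
Closure of {D, G}: D → F applies, adding F; D, F → E applies, adding E. So (D, G)⁺ = {D, E, F, G}.
This closure contains every attribute of R1, so R1 ∩ R2 → R1. The join is lossless.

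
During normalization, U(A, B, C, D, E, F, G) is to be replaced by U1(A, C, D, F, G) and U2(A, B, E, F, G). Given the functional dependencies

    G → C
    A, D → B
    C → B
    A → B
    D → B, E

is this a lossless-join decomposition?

No

Common attributes: U1 ∩ U2 = {A, F, G}.
Closure of {A, F, G}: G → C applies, adding C; C → B applies, adding B. So (A, F, G)⁺ = {A, B, C, F, G}.
The closure contains neither all of U1 = {A, C, D, F, G} nor all of U2 = {A, B, E, F, G}, so the common attributes are not a superkey of either fragment. The join is lossy.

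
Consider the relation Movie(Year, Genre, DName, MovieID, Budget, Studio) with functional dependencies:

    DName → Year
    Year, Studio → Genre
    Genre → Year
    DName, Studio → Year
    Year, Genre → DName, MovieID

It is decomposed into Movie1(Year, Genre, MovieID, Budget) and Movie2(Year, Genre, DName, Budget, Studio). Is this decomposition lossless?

Yes

Common attributes: Movie1 ∩ Movie2 = {Year, Genre, Budget}.
Closure of {Year, Genre, Budget}: Year, Genre → DName, MovieID applies, adding DName, MovieID. So (Year, Genre, Budget)⁺ = {Year, Genre, DName, MovieID, Budget}.
This closure contains every attribute of Movie1, so Movie1 ∩ Movie2 → Movie1. The join is lossless.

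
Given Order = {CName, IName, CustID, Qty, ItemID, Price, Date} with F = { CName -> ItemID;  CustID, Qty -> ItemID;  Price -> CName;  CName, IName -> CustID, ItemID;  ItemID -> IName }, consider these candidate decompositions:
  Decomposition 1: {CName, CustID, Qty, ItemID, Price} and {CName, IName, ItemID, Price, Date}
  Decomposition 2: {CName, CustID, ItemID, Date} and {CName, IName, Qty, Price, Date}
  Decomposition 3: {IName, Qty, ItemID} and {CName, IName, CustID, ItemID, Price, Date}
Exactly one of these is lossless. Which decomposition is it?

Decomposition 2

Decomposition 1: common = {CName, ItemID, Price}, closure = {CName, IName, CustID, ItemID, Price} → lossy.
Decomposition 2: common = {CName, Date}, closure = {CName, IName, CustID, ItemID, Date} → lossless.
Decomposition 3: common = {IName, ItemID}, closure = {IName, ItemID} → lossy.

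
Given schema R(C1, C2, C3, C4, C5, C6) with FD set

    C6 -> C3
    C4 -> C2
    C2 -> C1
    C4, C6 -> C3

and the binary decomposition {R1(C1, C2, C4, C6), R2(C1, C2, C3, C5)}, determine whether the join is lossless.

Common attributes: R1 ∩ R2 = {C1, C2}.
No dependency enlarges {C1, C2}, so (C1, C2)⁺ = {C1, C2}.
The closure contains neither all of R1 = {C1, C2, C4, C6} nor all of R2 = {C1, C2, C3, C5}, so the common attributes are not a superkey of either fragment. The join is lossy.

No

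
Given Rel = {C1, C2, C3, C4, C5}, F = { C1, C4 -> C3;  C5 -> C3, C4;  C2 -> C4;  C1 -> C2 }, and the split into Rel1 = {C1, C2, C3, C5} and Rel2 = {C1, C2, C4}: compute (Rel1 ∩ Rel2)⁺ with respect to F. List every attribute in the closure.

Rel1 ∩ Rel2 = {C1, C2}.
C2 → C4 applies, adding C4
C1, C4 → C3 applies, adding C3
Closure: {C1, C2, C3, C4}.

C1, C2, C3, C4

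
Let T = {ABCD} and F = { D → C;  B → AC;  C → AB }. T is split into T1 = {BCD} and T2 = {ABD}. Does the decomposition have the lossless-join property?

Common attributes: T1 ∩ T2 = {BD}.
Closure of {BD}: D → C applies, adding C; B → AC applies, adding A. So (BD)⁺ = {ABCD}.
This closure contains every attribute of T1, so T1 ∩ T2 → T1. The join is lossless.

Yes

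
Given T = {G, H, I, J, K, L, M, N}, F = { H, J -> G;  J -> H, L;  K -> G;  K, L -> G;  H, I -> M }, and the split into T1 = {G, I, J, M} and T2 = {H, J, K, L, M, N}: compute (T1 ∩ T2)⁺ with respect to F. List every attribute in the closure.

G, H, J, L, M

T1 ∩ T2 = {J, M}.
J → H, L applies, adding H, L
H, J → G applies, adding G
Closure: {G, H, J, L, M}.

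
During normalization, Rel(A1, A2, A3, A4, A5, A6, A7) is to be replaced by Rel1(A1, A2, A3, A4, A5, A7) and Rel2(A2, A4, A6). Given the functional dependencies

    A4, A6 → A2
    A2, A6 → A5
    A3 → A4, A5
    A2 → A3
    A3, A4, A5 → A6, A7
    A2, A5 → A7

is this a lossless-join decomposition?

Common attributes: Rel1 ∩ Rel2 = {A2, A4}.
Closure of {A2, A4}: A2 → A3 applies, adding A3; A3 → A4, A5 applies, adding A5; A3, A4, A5 → A6, A7 applies, adding A6, A7. So (A2, A4)⁺ = {A2, A3, A4, A5, A6, A7}.
This closure contains every attribute of Rel2, so Rel1 ∩ Rel2 → Rel2. The join is lossless.

Yes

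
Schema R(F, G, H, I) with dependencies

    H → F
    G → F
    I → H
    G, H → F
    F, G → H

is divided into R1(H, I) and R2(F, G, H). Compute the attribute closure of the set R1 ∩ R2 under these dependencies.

R1 ∩ R2 = {H}.
H → F applies, adding F
Closure: {F, H}.

F, H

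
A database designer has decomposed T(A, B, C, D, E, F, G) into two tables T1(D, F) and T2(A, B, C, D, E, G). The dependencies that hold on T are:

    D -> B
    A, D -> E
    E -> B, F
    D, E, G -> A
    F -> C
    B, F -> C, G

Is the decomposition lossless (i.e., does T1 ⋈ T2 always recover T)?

No

Common attributes: T1 ∩ T2 = {D}.
Closure of {D}: D → B applies, adding B. So (D)⁺ = {B, D}.
The closure contains neither all of T1 = {D, F} nor all of T2 = {A, B, C, D, E, G}, so the common attributes are not a superkey of either fragment. The join is lossy.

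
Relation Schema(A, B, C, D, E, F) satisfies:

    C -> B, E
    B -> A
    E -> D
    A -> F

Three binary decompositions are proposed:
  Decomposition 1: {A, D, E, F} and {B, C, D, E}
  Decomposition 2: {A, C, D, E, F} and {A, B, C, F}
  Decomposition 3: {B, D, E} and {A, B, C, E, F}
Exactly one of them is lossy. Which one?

Decomposition 1

Decomposition 1: common = {D, E}, closure = {D, E} → lossy.
Decomposition 2: common = {A, C, F}, closure = {A, B, C, D, E, F} → lossless.
Decomposition 3: common = {B, E}, closure = {A, B, D, E, F} → lossless.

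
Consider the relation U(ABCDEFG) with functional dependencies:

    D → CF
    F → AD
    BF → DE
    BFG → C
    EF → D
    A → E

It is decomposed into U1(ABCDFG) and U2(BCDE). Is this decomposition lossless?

Yes

Common attributes: U1 ∩ U2 = {BCD}.
Closure of {BCD}: D → CF applies, adding F; F → AD applies, adding A; BF → DE applies, adding E. So (BCD)⁺ = {ABCDEF}.
This closure contains every attribute of U2, so U1 ∩ U2 → U2. The join is lossless.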